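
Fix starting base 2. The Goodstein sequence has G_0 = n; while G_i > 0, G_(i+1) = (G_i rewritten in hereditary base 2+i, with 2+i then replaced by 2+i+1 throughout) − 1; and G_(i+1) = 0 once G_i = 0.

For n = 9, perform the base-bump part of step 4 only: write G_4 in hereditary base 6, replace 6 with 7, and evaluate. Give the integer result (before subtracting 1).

2471827

(0) 9|_2 = 2^(2 + 1) + 1 ↦ 3^(3 + 1) + 1|_3 = 82 ⇒ 81
(1) 81|_3 = 3^(3 + 1) ↦ 4^(4 + 1)|_4 = 1024 ⇒ 1023
(2) 1023|_4 = 3·4^4 + 3·4^3 + 3·4^2 + 3·4 + 3 ↦ 3·5^5 + 3·5^3 + 3·5^2 + 3·5 + 3|_5 = 9843 ⇒ 9842
(3) 9842|_5 = 3·5^5 + 3·5^3 + 3·5^2 + 3·5 + 2 ↦ 3·6^6 + 3·6^3 + 3·6^2 + 3·6 + 2|_6 = 140744 ⇒ 140743
(4) 140743|_6 = 3·6^6 + 3·6^3 + 3·6^2 + 3·6 + 1 ↦ 3·7^7 + 3·7^3 + 3·7^2 + 3·7 + 1|_7 = 2471827 ⇒ 2471826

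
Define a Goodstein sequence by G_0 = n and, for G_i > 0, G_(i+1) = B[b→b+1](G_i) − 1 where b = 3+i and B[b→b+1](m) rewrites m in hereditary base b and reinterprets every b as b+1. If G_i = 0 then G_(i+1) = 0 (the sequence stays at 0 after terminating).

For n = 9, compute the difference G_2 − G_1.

(0) 9|_3 = 3^2 ↦ 4^2|_4 = 16 ⇒ 15
(1) 15|_4 = 3·4 + 3 ↦ 3·5 + 3|_5 = 18 ⇒ 17

2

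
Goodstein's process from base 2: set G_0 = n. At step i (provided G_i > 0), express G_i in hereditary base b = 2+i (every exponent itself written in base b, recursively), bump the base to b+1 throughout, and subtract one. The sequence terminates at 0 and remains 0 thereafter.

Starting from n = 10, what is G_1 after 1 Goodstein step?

G_0=10  [base 2] 2^(2 + 1) + 2  →[2↦3]→  3^(3 + 1) + 3 = 84  −1 ⇒ G_1=83
G_1=83  [base 3] 3^(3 + 1) + 2  →[3↦4]→  4^(4 + 1) + 2 = 1026  −1 ⇒ G_2=1025

83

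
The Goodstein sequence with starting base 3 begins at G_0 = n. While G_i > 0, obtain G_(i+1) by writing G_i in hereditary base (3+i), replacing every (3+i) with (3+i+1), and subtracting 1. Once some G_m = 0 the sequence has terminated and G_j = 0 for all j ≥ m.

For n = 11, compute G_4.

39

step 0: 11 = 3^2 + 2; sub 4 for 3: 4^2 + 2; = 18; G_1 = 18−1 = 17
step 1: 17 = 4^2 + 1; sub 5 for 4: 5^2 + 1; = 26; G_2 = 26−1 = 25
step 2: 25 = 5^2; sub 6 for 5: 6^2; = 36; G_3 = 36−1 = 35
step 3: 35 = 5·6 + 5; sub 7 for 6: 5·7 + 5; = 40; G_4 = 40−1 = 39
step 4: 39 = 5·7 + 4; sub 8 for 7: 5·8 + 4; = 44; G_5 = 44−1 = 43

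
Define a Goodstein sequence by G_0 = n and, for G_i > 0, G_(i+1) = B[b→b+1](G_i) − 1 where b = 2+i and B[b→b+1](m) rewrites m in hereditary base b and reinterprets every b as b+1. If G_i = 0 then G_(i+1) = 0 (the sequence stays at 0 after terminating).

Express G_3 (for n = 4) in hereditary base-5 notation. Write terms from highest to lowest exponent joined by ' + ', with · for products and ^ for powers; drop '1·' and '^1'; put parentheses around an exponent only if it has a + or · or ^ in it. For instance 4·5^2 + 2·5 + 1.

2·5^2 + 2·5

[0] 4 ≡ 2^2 (base 2). Lift 3: 27. −1: 26.
[1] 26 ≡ 2·3^2 + 2·3 + 2 (base 3). Lift 4: 42. −1: 41.
[2] 41 ≡ 2·4^2 + 2·4 + 1 (base 4). Lift 5: 61. −1: 60.
[3] 60 ≡ 2·5^2 + 2·5 (base 5). Lift 6: 84. −1: 83.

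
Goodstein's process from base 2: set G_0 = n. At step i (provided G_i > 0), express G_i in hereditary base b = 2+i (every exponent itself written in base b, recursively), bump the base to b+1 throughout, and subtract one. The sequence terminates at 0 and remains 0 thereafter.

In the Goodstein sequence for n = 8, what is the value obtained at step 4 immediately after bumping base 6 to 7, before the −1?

1647196

G_0=8  [base 2] 2^(2 + 1)  →[2↦3]→  3^(3 + 1) = 81  −1 ⇒ G_1=80
G_1=80  [base 3] 2·3^3 + 2·3^2 + 2·3 + 2  →[3↦4]→  2·4^4 + 2·4^2 + 2·4 + 2 = 554  −1 ⇒ G_2=553
G_2=553  [base 4] 2·4^4 + 2·4^2 + 2·4 + 1  →[4↦5]→  2·5^5 + 2·5^2 + 2·5 + 1 = 6311  −1 ⇒ G_3=6310
G_3=6310  [base 5] 2·5^5 + 2·5^2 + 2·5  →[5↦6]→  2·6^6 + 2·6^2 + 2·6 = 93396  −1 ⇒ G_4=93395
G_4=93395  [base 6] 2·6^6 + 2·6^2 + 6 + 5  →[6↦7]→  2·7^7 + 2·7^2 + 7 + 5 = 1647196  −1 ⇒ G_5=1647195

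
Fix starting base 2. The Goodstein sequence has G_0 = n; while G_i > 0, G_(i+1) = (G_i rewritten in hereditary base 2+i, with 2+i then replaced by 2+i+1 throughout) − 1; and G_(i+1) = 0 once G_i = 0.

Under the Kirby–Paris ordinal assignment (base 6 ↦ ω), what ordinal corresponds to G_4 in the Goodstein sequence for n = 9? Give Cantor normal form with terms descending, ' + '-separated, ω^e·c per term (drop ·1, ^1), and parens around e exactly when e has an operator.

ω^ω·3 + ω^3·3 + ω^2·3 + ω·3 + 1

i=0: 9 = 2^(2 + 1) + 1 (b=2); 2→3: 3^(3 + 1) + 1 = 82; 82−1 = 81
i=1: 81 = 3^(3 + 1) (b=3); 3→4: 4^(4 + 1) = 1024; 1024−1 = 1023
i=2: 1023 = 3·4^4 + 3·4^3 + 3·4^2 + 3·4 + 3 (b=4); 4→5: 3·5^5 + 3·5^3 + 3·5^2 + 3·5 + 3 = 9843; 9843−1 = 9842
i=3: 9842 = 3·5^5 + 3·5^3 + 3·5^2 + 3·5 + 2 (b=5); 5→6: 3·6^6 + 3·6^3 + 3·6^2 + 3·6 + 2 = 140744; 140744−1 = 140743
i=4: 140743 = 3·6^6 + 3·6^3 + 3·6^2 + 3·6 + 1 (b=6); 6→7: 3·7^7 + 3·7^3 + 3·7^2 + 3·7 + 1 = 2471827; 2471827−1 = 2471826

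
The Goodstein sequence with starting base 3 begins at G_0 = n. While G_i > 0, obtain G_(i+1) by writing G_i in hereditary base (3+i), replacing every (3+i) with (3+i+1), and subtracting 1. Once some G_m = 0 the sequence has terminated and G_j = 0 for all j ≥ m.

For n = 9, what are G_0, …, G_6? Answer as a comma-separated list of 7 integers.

9, 15, 17, 19, 21, 23, 24

G_0=9  [base 3] 3^2  →[3↦4]→  4^2 = 16  −1 ⇒ G_1=15
G_1=15  [base 4] 3·4 + 3  →[4↦5]→  3·5 + 3 = 18  −1 ⇒ G_2=17
G_2=17  [base 5] 3·5 + 2  →[5↦6]→  3·6 + 2 = 20  −1 ⇒ G_3=19
G_3=19  [base 6] 3·6 + 1  →[6↦7]→  3·7 + 1 = 22  −1 ⇒ G_4=21
G_4=21  [base 7] 3·7  →[7↦8]→  3·8 = 24  −1 ⇒ G_5=23
G_5=23  [base 8] 2·8 + 7  →[8↦9]→  2·9 + 7 = 25  −1 ⇒ G_6=24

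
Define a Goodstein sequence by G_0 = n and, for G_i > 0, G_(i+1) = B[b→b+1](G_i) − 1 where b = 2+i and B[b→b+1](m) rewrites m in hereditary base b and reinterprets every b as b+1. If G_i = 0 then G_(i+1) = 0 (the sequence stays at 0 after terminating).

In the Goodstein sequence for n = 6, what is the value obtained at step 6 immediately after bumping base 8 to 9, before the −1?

332148

6 —HB2→ 2^2 + 2 —bump→ 3^3 + 3 = 30 —(−1)→ 29
29 —HB3→ 3^3 + 2 —bump→ 4^4 + 2 = 258 —(−1)→ 257
257 —HB4→ 4^4 + 1 —bump→ 5^5 + 1 = 3126 —(−1)→ 3125
3125 —HB5→ 5^5 —bump→ 6^6 = 46656 —(−1)→ 46655
46655 —HB6→ 5·6^5 + 5·6^4 + 5·6^3 + 5·6^2 + 5·6 + 5 —bump→ 5·7^5 + 5·7^4 + 5·7^3 + 5·7^2 + 5·7 + 5 = 98040 —(−1)→ 98039
98039 —HB7→ 5·7^5 + 5·7^4 + 5·7^3 + 5·7^2 + 5·7 + 4 —bump→ 5·8^5 + 5·8^4 + 5·8^3 + 5·8^2 + 5·8 + 4 = 187244 —(−1)→ 187243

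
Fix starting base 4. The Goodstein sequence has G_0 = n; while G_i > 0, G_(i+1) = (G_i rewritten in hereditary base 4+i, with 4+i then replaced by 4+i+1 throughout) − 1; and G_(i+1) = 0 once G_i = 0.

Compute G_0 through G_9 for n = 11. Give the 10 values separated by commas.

G_0 = 11. HB_4(11) = 2·4 + 3. Bump = 13. G_1 = 12.
G_1 = 12. HB_5(12) = 2·5 + 2. Bump = 14. G_2 = 13.
G_2 = 13. HB_6(13) = 2·6 + 1. Bump = 15. G_3 = 14.
G_3 = 14. HB_7(14) = 2·7. Bump = 16. G_4 = 15.
G_4 = 15. HB_8(15) = 8 + 7. Bump = 16. G_5 = 15.
G_5 = 15. HB_9(15) = 9 + 6. Bump = 16. G_6 = 15.
G_6 = 15. HB_10(15) = 10 + 5. Bump = 16. G_7 = 15.
G_7 = 15. HB_11(15) = 11 + 4. Bump = 16. G_8 = 15.
G_8 = 15. HB_12(15) = 12 + 3. Bump = 16. G_9 = 15.

11, 12, 13, 14, 15, 15, 15, 15, 15, 15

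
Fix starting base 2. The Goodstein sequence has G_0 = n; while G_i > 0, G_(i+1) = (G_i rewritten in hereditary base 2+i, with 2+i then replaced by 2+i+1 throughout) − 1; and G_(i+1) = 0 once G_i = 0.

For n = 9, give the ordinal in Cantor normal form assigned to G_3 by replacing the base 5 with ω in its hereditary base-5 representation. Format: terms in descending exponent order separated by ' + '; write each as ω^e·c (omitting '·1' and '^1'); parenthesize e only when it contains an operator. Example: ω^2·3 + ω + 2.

G_0=9  [base 2] 2^(2 + 1) + 1  →[2↦3]→  3^(3 + 1) + 1 = 82  −1 ⇒ G_1=81
G_1=81  [base 3] 3^(3 + 1)  →[3↦4]→  4^(4 + 1) = 1024  −1 ⇒ G_2=1023
G_2=1023  [base 4] 3·4^4 + 3·4^3 + 3·4^2 + 3·4 + 3  →[4↦5]→  3·5^5 + 3·5^3 + 3·5^2 + 3·5 + 3 = 9843  −1 ⇒ G_3=9842
G_3=9842  [base 5] 3·5^5 + 3·5^3 + 3·5^2 + 3·5 + 2  →[5↦6]→  3·6^6 + 3·6^3 + 3·6^2 + 3·6 + 2 = 140744  −1 ⇒ G_4=140743

ω^ω·3 + ω^3·3 + ω^2·3 + ω·3 + 2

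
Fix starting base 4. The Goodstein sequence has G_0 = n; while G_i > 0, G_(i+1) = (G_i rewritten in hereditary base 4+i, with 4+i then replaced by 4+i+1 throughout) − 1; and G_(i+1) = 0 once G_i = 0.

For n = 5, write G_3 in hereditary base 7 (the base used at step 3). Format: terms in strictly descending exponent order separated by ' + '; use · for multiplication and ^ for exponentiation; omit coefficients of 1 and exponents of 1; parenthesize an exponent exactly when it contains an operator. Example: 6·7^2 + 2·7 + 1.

i=0: 5 = 4 + 1 (b=4); 4→5: 5 + 1 = 6; 6−1 = 5
i=1: 5 = 5 (b=5); 5→6: 6 = 6; 6−1 = 5
i=2: 5 = 5 (b=6); 6→7: 5 = 5; 5−1 = 4

4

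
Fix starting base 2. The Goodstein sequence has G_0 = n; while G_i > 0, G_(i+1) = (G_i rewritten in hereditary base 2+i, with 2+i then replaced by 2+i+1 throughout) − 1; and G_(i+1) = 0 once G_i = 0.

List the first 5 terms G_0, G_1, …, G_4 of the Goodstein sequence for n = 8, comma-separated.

[0] 8 ≡ 2^(2 + 1) (base 2). Lift 3: 81. −1: 80.
[1] 80 ≡ 2·3^3 + 2·3^2 + 2·3 + 2 (base 3). Lift 4: 554. −1: 553.
[2] 553 ≡ 2·4^4 + 2·4^2 + 2·4 + 1 (base 4). Lift 5: 6311. −1: 6310.
[3] 6310 ≡ 2·5^5 + 2·5^2 + 2·5 (base 5). Lift 6: 93396. −1: 93395.

8, 80, 553, 6310, 93395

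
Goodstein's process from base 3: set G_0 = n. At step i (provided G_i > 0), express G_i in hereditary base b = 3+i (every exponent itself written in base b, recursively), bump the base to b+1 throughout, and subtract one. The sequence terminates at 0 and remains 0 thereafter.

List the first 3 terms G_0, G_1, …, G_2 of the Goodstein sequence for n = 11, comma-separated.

i=0: 11 = 3^2 + 2 (b=3); 3→4: 4^2 + 2 = 18; 18−1 = 17
i=1: 17 = 4^2 + 1 (b=4); 4→5: 5^2 + 1 = 26; 26−1 = 25

11, 17, 25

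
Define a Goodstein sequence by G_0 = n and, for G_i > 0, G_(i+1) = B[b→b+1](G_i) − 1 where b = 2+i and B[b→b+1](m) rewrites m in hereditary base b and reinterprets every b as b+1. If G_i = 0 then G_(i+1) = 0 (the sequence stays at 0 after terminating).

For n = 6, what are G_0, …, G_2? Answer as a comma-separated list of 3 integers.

G_0 = 6. HB_2(6) = 2^2 + 2. Bump = 30. G_1 = 29.
G_1 = 29. HB_3(29) = 3^3 + 2. Bump = 258. G_2 = 257.

6, 29, 257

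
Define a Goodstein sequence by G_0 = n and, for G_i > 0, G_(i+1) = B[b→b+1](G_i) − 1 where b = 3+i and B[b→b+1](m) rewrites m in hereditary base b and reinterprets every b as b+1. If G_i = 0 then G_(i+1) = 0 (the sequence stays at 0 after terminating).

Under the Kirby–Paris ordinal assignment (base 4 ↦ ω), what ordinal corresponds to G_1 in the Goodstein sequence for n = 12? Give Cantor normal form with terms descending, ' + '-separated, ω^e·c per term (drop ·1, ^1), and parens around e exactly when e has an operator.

[0] 12 ≡ 3^2 + 3 (base 3). Lift 4: 20. −1: 19.
[1] 19 ≡ 4^2 + 3 (base 4). Lift 5: 28. −1: 27.

ω^2 + 3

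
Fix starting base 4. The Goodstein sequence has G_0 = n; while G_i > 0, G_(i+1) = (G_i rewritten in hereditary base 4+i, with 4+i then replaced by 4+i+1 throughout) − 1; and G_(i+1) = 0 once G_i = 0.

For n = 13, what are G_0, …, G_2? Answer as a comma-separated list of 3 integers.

13, 15, 17

(0) 13|_4 = 3·4 + 1 ↦ 3·5 + 1|_5 = 16 ⇒ 15
(1) 15|_5 = 3·5 ↦ 3·6|_6 = 18 ⇒ 17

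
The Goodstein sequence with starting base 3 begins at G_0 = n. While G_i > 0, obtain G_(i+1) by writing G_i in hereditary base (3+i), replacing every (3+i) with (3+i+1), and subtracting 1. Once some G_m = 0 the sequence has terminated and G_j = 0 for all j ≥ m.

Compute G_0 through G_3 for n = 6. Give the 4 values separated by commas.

6, 7, 7, 7

step 0: 6 = 2·3; sub 4 for 3: 2·4; = 8; G_1 = 8−1 = 7
step 1: 7 = 4 + 3; sub 5 for 4: 5 + 3; = 8; G_2 = 8−1 = 7
step 2: 7 = 5 + 2; sub 6 for 5: 6 + 2; = 8; G_3 = 8−1 = 7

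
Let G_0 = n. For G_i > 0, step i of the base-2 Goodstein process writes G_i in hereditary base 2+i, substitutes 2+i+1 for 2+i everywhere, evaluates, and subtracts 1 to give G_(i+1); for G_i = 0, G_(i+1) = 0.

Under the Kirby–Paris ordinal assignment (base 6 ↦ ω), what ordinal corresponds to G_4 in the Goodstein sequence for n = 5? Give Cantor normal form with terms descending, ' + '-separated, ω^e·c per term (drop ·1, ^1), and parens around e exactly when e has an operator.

ω^3·3 + ω^2·3 + ω·3 + 1

5 —HB2→ 2^2 + 1 —bump→ 3^3 + 1 = 28 —(−1)→ 27
27 —HB3→ 3^3 —bump→ 4^4 = 256 —(−1)→ 255
255 —HB4→ 3·4^3 + 3·4^2 + 3·4 + 3 —bump→ 3·5^3 + 3·5^2 + 3·5 + 3 = 468 —(−1)→ 467
467 —HB5→ 3·5^3 + 3·5^2 + 3·5 + 2 —bump→ 3·6^3 + 3·6^2 + 3·6 + 2 = 776 —(−1)→ 775
775 —HB6→ 3·6^3 + 3·6^2 + 3·6 + 1 —bump→ 3·7^3 + 3·7^2 + 3·7 + 1 = 1198 —(−1)→ 1197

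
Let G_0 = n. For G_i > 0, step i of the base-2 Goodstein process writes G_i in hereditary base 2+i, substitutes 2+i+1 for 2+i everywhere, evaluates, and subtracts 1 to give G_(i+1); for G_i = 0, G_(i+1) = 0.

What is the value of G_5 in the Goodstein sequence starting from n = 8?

base 2: 8 = 2^(2 + 1); at 3: 3^(3 + 1) = 81; next = 80
base 3: 80 = 2·3^3 + 2·3^2 + 2·3 + 2; at 4: 2·4^4 + 2·4^2 + 2·4 + 2 = 554; next = 553
base 4: 553 = 2·4^4 + 2·4^2 + 2·4 + 1; at 5: 2·5^5 + 2·5^2 + 2·5 + 1 = 6311; next = 6310
base 5: 6310 = 2·5^5 + 2·5^2 + 2·5; at 6: 2·6^6 + 2·6^2 + 2·6 = 93396; next = 93395
base 6: 93395 = 2·6^6 + 2·6^2 + 6 + 5; at 7: 2·7^7 + 2·7^2 + 7 + 5 = 1647196; next = 1647195
base 7: 1647195 = 2·7^7 + 2·7^2 + 7 + 4; at 8: 2·8^8 + 2·8^2 + 8 + 4 = 33554572; next = 33554571

1647195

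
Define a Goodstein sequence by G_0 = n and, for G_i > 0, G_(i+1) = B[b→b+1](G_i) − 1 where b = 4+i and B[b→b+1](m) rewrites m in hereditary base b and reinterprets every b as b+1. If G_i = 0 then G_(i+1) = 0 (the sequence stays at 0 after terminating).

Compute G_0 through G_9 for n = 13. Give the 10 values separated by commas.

13, 15, 17, 18, 19, 20, 21, 22, 23, 23

(0) 13|_4 = 3·4 + 1 ↦ 3·5 + 1|_5 = 16 ⇒ 15
(1) 15|_5 = 3·5 ↦ 3·6|_6 = 18 ⇒ 17
(2) 17|_6 = 2·6 + 5 ↦ 2·7 + 5|_7 = 19 ⇒ 18
(3) 18|_7 = 2·7 + 4 ↦ 2·8 + 4|_8 = 20 ⇒ 19
(4) 19|_8 = 2·8 + 3 ↦ 2·9 + 3|_9 = 21 ⇒ 20
(5) 20|_9 = 2·9 + 2 ↦ 2·10 + 2|_10 = 22 ⇒ 21
(6) 21|_10 = 2·10 + 1 ↦ 2·11 + 1|_11 = 23 ⇒ 22
(7) 22|_11 = 2·11 ↦ 2·12|_12 = 24 ⇒ 23
(8) 23|_12 = 12 + 11 ↦ 13 + 11|_13 = 24 ⇒ 23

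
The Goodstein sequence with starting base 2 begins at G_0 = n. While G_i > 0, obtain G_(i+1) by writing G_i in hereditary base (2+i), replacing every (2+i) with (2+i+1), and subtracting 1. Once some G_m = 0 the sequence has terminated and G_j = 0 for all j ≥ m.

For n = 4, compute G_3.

60

[0] 4 ≡ 2^2 (base 2). Lift 3: 27. −1: 26.
[1] 26 ≡ 2·3^2 + 2·3 + 2 (base 3). Lift 4: 42. −1: 41.
[2] 41 ≡ 2·4^2 + 2·4 + 1 (base 4). Lift 5: 61. −1: 60.
[3] 60 ≡ 2·5^2 + 2·5 (base 5). Lift 6: 84. −1: 83.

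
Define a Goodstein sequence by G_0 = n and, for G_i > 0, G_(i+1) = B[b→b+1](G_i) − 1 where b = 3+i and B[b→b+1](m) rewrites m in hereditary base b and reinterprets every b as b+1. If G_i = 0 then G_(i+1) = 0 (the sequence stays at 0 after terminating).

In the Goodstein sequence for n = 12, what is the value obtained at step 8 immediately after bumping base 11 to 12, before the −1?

step 0: 12 = 3^2 + 3; sub 4 for 3: 4^2 + 4; = 20; G_1 = 20−1 = 19
step 1: 19 = 4^2 + 3; sub 5 for 4: 5^2 + 3; = 28; G_2 = 28−1 = 27
step 2: 27 = 5^2 + 2; sub 6 for 5: 6^2 + 2; = 38; G_3 = 38−1 = 37
step 3: 37 = 6^2 + 1; sub 7 for 6: 7^2 + 1; = 50; G_4 = 50−1 = 49
step 4: 49 = 7^2; sub 8 for 7: 8^2; = 64; G_5 = 64−1 = 63
step 5: 63 = 7·8 + 7; sub 9 for 8: 7·9 + 7; = 70; G_6 = 70−1 = 69
step 6: 69 = 7·9 + 6; sub 10 for 9: 7·10 + 6; = 76; G_7 = 76−1 = 75
step 7: 75 = 7·10 + 5; sub 11 for 10: 7·11 + 5; = 82; G_8 = 82−1 = 81

88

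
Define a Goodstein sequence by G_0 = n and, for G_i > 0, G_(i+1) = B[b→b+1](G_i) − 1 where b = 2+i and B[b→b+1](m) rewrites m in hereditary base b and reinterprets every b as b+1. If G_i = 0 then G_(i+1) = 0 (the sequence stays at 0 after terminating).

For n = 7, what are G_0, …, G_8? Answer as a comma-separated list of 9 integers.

base 2: 7 = 2^2 + 2 + 1; at 3: 3^3 + 3 + 1 = 31; next = 30
base 3: 30 = 3^3 + 3; at 4: 4^4 + 4 = 260; next = 259
base 4: 259 = 4^4 + 3; at 5: 5^5 + 3 = 3128; next = 3127
base 5: 3127 = 5^5 + 2; at 6: 6^6 + 2 = 46658; next = 46657
base 6: 46657 = 6^6 + 1; at 7: 7^7 + 1 = 823544; next = 823543
base 7: 823543 = 7^7; at 8: 8^8 = 16777216; next = 16777215
base 8: 16777215 = 7·8^7 + 7·8^6 + 7·8^5 + 7·8^4 + 7·8^3 + 7·8^2 + 7·8 + 7; at 9: 7·9^7 + 7·9^6 + 7·9^5 + 7·9^4 + 7·9^3 + 7·9^2 + 7·9 + 7 = 37665880; next = 37665879
base 9: 37665879 = 7·9^7 + 7·9^6 + 7·9^5 + 7·9^4 + 7·9^3 + 7·9^2 + 7·9 + 6; at 10: 7·10^7 + 7·10^6 + 7·10^5 + 7·10^4 + 7·10^3 + 7·10^2 + 7·10 + 6 = 77777776; next = 77777775

7, 30, 259, 3127, 46657, 823543, 16777215, 37665879, 77777775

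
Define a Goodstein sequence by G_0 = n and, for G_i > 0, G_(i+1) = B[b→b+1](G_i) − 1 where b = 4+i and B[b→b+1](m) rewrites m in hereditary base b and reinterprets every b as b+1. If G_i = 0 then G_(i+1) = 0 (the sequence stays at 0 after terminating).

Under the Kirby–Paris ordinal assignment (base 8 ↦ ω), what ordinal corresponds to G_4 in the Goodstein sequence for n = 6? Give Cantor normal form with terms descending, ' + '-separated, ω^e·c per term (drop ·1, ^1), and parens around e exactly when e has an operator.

G_0=6  [base 4] 4 + 2  →[4↦5]→  5 + 2 = 7  −1 ⇒ G_1=6
G_1=6  [base 5] 5 + 1  →[5↦6]→  6 + 1 = 7  −1 ⇒ G_2=6
G_2=6  [base 6] 6  →[6↦7]→  7 = 7  −1 ⇒ G_3=6
G_3=6  [base 7] 6  →[7↦8]→  6 = 6  −1 ⇒ G_4=5

5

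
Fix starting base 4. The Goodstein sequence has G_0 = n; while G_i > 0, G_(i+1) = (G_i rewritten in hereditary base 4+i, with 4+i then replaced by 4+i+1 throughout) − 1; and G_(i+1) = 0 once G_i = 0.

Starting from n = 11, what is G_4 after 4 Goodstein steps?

[0] 11 ≡ 2·4 + 3 (base 4). Lift 5: 13. −1: 12.
[1] 12 ≡ 2·5 + 2 (base 5). Lift 6: 14. −1: 13.
[2] 13 ≡ 2·6 + 1 (base 6). Lift 7: 15. −1: 14.
[3] 14 ≡ 2·7 (base 7). Lift 8: 16. −1: 15.
[4] 15 ≡ 8 + 7 (base 8). Lift 9: 16. −1: 15.

15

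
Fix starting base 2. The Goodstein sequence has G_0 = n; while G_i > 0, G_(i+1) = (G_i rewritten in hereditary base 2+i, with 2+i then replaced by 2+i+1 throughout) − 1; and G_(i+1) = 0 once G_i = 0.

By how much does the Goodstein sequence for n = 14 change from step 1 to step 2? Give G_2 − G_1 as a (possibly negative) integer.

1171

G_0 = 14. HB_2(14) = 2^(2 + 1) + 2^2 + 2. Bump = 111. G_1 = 110.
G_1 = 110. HB_3(110) = 3^(3 + 1) + 3^3 + 2. Bump = 1282. G_2 = 1281.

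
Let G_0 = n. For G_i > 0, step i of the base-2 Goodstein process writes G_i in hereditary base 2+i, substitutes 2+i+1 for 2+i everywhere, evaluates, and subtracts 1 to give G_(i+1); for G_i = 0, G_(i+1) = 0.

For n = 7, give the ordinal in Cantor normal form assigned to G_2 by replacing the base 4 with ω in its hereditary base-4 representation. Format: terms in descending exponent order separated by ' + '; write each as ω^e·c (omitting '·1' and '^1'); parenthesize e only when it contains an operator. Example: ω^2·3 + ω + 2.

ω^ω + 3

step 0: 7 = 2^2 + 2 + 1; sub 3 for 2: 3^3 + 3 + 1; = 31; G_1 = 31−1 = 30
step 1: 30 = 3^3 + 3; sub 4 for 3: 4^4 + 4; = 260; G_2 = 260−1 = 259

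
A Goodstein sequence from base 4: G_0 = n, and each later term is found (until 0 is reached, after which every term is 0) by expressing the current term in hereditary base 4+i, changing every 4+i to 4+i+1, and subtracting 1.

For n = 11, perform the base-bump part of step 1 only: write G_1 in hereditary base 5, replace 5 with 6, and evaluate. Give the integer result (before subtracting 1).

step 0: 11 = 2·4 + 3; sub 5 for 4: 2·5 + 3; = 13; G_1 = 13−1 = 12
step 1: 12 = 2·5 + 2; sub 6 for 5: 2·6 + 2; = 14; G_2 = 14−1 = 13

14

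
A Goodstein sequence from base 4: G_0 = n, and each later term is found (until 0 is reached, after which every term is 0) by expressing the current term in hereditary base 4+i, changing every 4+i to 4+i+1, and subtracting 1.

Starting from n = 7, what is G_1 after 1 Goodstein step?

step 0: 7 = 4 + 3; sub 5 for 4: 5 + 3; = 8; G_1 = 8−1 = 7
step 1: 7 = 5 + 2; sub 6 for 5: 6 + 2; = 8; G_2 = 8−1 = 7

7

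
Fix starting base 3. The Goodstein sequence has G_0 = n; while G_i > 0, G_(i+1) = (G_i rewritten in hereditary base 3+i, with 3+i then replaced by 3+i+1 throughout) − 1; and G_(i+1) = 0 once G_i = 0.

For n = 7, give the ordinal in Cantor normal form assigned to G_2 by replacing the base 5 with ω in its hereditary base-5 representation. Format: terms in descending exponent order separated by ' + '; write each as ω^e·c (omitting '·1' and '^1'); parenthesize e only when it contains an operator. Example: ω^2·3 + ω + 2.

G_0 = 7. HB_3(7) = 2·3 + 1. Bump = 9. G_1 = 8.
G_1 = 8. HB_4(8) = 2·4. Bump = 10. G_2 = 9.

ω + 4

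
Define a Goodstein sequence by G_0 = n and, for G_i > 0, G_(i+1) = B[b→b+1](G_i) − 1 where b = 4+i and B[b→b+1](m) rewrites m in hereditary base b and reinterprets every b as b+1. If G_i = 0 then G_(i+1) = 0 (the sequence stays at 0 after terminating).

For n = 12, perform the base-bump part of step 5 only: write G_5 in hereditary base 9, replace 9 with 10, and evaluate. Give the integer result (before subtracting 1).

12 —HB4→ 3·4 —bump→ 3·5 = 15 —(−1)→ 14
14 —HB5→ 2·5 + 4 —bump→ 2·6 + 4 = 16 —(−1)→ 15
15 —HB6→ 2·6 + 3 —bump→ 2·7 + 3 = 17 —(−1)→ 16
16 —HB7→ 2·7 + 2 —bump→ 2·8 + 2 = 18 —(−1)→ 17
17 —HB8→ 2·8 + 1 —bump→ 2·9 + 1 = 19 —(−1)→ 18
18 —HB9→ 2·9 —bump→ 2·10 = 20 —(−1)→ 19

20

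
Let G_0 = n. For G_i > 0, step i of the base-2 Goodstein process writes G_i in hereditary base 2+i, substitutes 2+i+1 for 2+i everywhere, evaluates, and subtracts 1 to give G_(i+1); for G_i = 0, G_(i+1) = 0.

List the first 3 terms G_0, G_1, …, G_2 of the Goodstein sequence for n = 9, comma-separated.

G_0 = 9. HB_2(9) = 2^(2 + 1) + 1. Bump = 82. G_1 = 81.
G_1 = 81. HB_3(81) = 3^(3 + 1). Bump = 1024. G_2 = 1023.

9, 81, 1023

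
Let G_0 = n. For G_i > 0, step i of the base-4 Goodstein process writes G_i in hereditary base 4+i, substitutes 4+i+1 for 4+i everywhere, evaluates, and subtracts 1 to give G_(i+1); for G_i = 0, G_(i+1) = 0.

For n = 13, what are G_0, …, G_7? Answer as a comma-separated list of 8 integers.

step 0: 13 = 3·4 + 1; sub 5 for 4: 3·5 + 1; = 16; G_1 = 16−1 = 15
step 1: 15 = 3·5; sub 6 for 5: 3·6; = 18; G_2 = 18−1 = 17
step 2: 17 = 2·6 + 5; sub 7 for 6: 2·7 + 5; = 19; G_3 = 19−1 = 18
step 3: 18 = 2·7 + 4; sub 8 for 7: 2·8 + 4; = 20; G_4 = 20−1 = 19
step 4: 19 = 2·8 + 3; sub 9 for 8: 2·9 + 3; = 21; G_5 = 21−1 = 20
step 5: 20 = 2·9 + 2; sub 10 for 9: 2·10 + 2; = 22; G_6 = 22−1 = 21
step 6: 21 = 2·10 + 1; sub 11 for 10: 2·11 + 1; = 23; G_7 = 23−1 = 22

13, 15, 17, 18, 19, 20, 21, 22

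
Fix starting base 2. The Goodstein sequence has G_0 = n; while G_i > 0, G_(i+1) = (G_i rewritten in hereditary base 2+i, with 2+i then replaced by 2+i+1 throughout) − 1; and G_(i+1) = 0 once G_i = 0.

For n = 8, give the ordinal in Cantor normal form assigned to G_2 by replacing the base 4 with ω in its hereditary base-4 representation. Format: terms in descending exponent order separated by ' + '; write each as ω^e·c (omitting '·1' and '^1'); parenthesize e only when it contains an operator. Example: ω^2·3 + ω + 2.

[0] 8 ≡ 2^(2 + 1) (base 2). Lift 3: 81. −1: 80.
[1] 80 ≡ 2·3^3 + 2·3^2 + 2·3 + 2 (base 3). Lift 4: 554. −1: 553.

ω^ω·2 + ω^2·2 + ω·2 + 1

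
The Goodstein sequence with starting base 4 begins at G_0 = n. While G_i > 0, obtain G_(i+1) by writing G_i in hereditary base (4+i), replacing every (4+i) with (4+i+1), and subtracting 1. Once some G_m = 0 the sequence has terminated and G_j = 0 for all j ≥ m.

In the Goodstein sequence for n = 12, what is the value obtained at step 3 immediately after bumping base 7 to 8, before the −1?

18

G_0=12  [base 4] 3·4  →[4↦5]→  3·5 = 15  −1 ⇒ G_1=14
G_1=14  [base 5] 2·5 + 4  →[5↦6]→  2·6 + 4 = 16  −1 ⇒ G_2=15
G_2=15  [base 6] 2·6 + 3  →[6↦7]→  2·7 + 3 = 17  −1 ⇒ G_3=16
G_3=16  [base 7] 2·7 + 2  →[7↦8]→  2·8 + 2 = 18  −1 ⇒ G_4=17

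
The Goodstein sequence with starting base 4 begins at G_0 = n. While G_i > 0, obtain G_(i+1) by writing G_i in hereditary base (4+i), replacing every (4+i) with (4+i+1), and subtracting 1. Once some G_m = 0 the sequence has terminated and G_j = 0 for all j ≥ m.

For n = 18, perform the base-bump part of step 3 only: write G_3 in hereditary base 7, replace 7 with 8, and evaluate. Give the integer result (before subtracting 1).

54

base 4: 18 = 4^2 + 2; at 5: 5^2 + 2 = 27; next = 26
base 5: 26 = 5^2 + 1; at 6: 6^2 + 1 = 37; next = 36
base 6: 36 = 6^2; at 7: 7^2 = 49; next = 48
base 7: 48 = 6·7 + 6; at 8: 6·8 + 6 = 54; next = 53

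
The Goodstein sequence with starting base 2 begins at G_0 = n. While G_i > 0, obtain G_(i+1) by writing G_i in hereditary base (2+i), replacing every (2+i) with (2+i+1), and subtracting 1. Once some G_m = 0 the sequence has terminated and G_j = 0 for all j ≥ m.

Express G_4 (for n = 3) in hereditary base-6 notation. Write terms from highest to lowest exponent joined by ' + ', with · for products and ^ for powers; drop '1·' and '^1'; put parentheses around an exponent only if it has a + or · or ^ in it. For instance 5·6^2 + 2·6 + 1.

1

(0) 3|_2 = 2 + 1 ↦ 3 + 1|_3 = 4 ⇒ 3
(1) 3|_3 = 3 ↦ 4|_4 = 4 ⇒ 3
(2) 3|_4 = 3 ↦ 3|_5 = 3 ⇒ 2
(3) 2|_5 = 2 ↦ 2|_6 = 2 ⇒ 1
(4) 1|_6 = 1 ↦ 1|_7 = 1 ⇒ 0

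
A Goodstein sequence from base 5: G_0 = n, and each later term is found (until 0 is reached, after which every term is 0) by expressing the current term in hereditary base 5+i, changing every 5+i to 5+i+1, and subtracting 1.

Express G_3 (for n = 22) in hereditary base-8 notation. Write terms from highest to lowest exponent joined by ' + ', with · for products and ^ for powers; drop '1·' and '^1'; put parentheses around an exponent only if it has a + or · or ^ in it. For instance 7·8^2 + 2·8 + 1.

3·8 + 7

G_0 = 22. HB_5(22) = 4·5 + 2. Bump = 26. G_1 = 25.
G_1 = 25. HB_6(25) = 4·6 + 1. Bump = 29. G_2 = 28.
G_2 = 28. HB_7(28) = 4·7. Bump = 32. G_3 = 31.
G_3 = 31. HB_8(31) = 3·8 + 7. Bump = 34. G_4 = 33.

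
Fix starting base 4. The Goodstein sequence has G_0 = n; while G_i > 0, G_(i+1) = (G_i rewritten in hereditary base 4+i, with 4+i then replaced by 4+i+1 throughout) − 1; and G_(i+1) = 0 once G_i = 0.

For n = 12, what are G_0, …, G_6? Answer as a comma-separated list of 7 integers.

12 —HB4→ 3·4 —bump→ 3·5 = 15 —(−1)→ 14
14 —HB5→ 2·5 + 4 —bump→ 2·6 + 4 = 16 —(−1)→ 15
15 —HB6→ 2·6 + 3 —bump→ 2·7 + 3 = 17 —(−1)→ 16
16 —HB7→ 2·7 + 2 —bump→ 2·8 + 2 = 18 —(−1)→ 17
17 —HB8→ 2·8 + 1 —bump→ 2·9 + 1 = 19 —(−1)→ 18
18 —HB9→ 2·9 —bump→ 2·10 = 20 —(−1)→ 19

12, 14, 15, 16, 17, 18, 19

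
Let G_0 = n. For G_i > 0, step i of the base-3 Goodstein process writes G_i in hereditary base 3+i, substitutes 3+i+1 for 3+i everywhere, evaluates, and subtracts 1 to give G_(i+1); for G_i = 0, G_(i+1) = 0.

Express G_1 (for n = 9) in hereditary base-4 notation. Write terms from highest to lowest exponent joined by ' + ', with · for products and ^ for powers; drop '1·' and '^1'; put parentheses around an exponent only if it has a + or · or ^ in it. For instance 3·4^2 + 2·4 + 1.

base 3: 9 = 3^2; at 4: 4^2 = 16; next = 15
base 4: 15 = 3·4 + 3; at 5: 3·5 + 3 = 18; next = 17

3·4 + 3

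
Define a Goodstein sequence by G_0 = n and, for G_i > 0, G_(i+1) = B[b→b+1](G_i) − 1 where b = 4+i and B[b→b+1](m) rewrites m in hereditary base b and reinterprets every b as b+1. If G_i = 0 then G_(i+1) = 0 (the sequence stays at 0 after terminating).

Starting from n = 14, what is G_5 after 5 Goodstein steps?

(0) 14|_4 = 3·4 + 2 ↦ 3·5 + 2|_5 = 17 ⇒ 16
(1) 16|_5 = 3·5 + 1 ↦ 3·6 + 1|_6 = 19 ⇒ 18
(2) 18|_6 = 3·6 ↦ 3·7|_7 = 21 ⇒ 20
(3) 20|_7 = 2·7 + 6 ↦ 2·8 + 6|_8 = 22 ⇒ 21
(4) 21|_8 = 2·8 + 5 ↦ 2·9 + 5|_9 = 23 ⇒ 22
(5) 22|_9 = 2·9 + 4 ↦ 2·10 + 4|_10 = 24 ⇒ 23

22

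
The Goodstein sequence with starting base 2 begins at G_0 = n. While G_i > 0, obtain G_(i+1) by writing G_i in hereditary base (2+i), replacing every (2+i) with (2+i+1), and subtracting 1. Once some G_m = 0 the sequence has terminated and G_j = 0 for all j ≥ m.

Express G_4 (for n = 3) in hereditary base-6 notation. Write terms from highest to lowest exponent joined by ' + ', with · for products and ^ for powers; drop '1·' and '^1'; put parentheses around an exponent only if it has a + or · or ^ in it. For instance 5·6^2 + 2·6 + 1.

1

G_0 = 3. HB_2(3) = 2 + 1. Bump = 4. G_1 = 3.
G_1 = 3. HB_3(3) = 3. Bump = 4. G_2 = 3.
G_2 = 3. HB_4(3) = 3. Bump = 3. G_3 = 2.
G_3 = 2. HB_5(2) = 2. Bump = 2. G_4 = 1.
G_4 = 1. HB_6(1) = 1. Bump = 1. G_5 = 0.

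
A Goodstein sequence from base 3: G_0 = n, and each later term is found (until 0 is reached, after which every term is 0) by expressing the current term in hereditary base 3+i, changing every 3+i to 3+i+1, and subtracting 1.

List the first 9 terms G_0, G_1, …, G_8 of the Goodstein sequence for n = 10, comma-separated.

10, 16, 24, 27, 30, 33, 36, 39, 41

[0] 10 ≡ 3^2 + 1 (base 3). Lift 4: 17. −1: 16.
[1] 16 ≡ 4^2 (base 4). Lift 5: 25. −1: 24.
[2] 24 ≡ 4·5 + 4 (base 5). Lift 6: 28. −1: 27.
[3] 27 ≡ 4·6 + 3 (base 6). Lift 7: 31. −1: 30.
[4] 30 ≡ 4·7 + 2 (base 7). Lift 8: 34. −1: 33.
[5] 33 ≡ 4·8 + 1 (base 8). Lift 9: 37. −1: 36.
[6] 36 ≡ 4·9 (base 9). Lift 10: 40. −1: 39.
[7] 39 ≡ 3·10 + 9 (base 10). Lift 11: 42. −1: 41.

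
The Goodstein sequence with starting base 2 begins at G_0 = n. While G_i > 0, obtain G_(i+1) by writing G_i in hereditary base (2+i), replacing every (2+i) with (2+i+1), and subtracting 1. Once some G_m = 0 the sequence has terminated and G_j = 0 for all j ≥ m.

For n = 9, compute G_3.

G_0=9  [base 2] 2^(2 + 1) + 1  →[2↦3]→  3^(3 + 1) + 1 = 82  −1 ⇒ G_1=81
G_1=81  [base 3] 3^(3 + 1)  →[3↦4]→  4^(4 + 1) = 1024  −1 ⇒ G_2=1023
G_2=1023  [base 4] 3·4^4 + 3·4^3 + 3·4^2 + 3·4 + 3  →[4↦5]→  3·5^5 + 3·5^3 + 3·5^2 + 3·5 + 3 = 9843  −1 ⇒ G_3=9842
G_3=9842  [base 5] 3·5^5 + 3·5^3 + 3·5^2 + 3·5 + 2  →[5↦6]→  3·6^6 + 3·6^3 + 3·6^2 + 3·6 + 2 = 140744  −1 ⇒ G_4=140743

9842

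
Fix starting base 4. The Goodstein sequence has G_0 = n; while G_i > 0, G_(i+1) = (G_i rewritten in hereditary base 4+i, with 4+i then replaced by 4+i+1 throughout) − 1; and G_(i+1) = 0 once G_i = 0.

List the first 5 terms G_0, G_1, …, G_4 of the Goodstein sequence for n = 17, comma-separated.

17, 25, 35, 39, 43

G_0 = 17. HB_4(17) = 4^2 + 1. Bump = 26. G_1 = 25.
G_1 = 25. HB_5(25) = 5^2. Bump = 36. G_2 = 35.
G_2 = 35. HB_6(35) = 5·6 + 5. Bump = 40. G_3 = 39.
G_3 = 39. HB_7(39) = 5·7 + 4. Bump = 44. G_4 = 43.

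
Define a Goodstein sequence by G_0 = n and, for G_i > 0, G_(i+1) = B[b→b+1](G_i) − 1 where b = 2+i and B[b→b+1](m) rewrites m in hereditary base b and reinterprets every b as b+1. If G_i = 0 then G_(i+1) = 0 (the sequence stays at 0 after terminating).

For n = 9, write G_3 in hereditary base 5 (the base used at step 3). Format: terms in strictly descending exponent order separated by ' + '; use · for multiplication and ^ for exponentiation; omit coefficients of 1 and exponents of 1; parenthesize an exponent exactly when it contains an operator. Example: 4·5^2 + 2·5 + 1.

3·5^5 + 3·5^3 + 3·5^2 + 3·5 + 2

9 —HB2→ 2^(2 + 1) + 1 —bump→ 3^(3 + 1) + 1 = 82 —(−1)→ 81
81 —HB3→ 3^(3 + 1) —bump→ 4^(4 + 1) = 1024 —(−1)→ 1023
1023 —HB4→ 3·4^4 + 3·4^3 + 3·4^2 + 3·4 + 3 —bump→ 3·5^5 + 3·5^3 + 3·5^2 + 3·5 + 3 = 9843 —(−1)→ 9842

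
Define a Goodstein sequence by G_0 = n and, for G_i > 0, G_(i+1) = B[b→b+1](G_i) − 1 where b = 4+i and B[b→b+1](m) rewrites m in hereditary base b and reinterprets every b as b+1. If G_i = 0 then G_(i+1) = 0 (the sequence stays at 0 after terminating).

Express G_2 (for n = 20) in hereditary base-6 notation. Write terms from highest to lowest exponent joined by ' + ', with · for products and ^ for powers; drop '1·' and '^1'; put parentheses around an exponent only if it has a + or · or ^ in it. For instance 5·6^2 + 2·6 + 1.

(0) 20|_4 = 4^2 + 4 ↦ 5^2 + 5|_5 = 30 ⇒ 29
(1) 29|_5 = 5^2 + 4 ↦ 6^2 + 4|_6 = 40 ⇒ 39

6^2 + 3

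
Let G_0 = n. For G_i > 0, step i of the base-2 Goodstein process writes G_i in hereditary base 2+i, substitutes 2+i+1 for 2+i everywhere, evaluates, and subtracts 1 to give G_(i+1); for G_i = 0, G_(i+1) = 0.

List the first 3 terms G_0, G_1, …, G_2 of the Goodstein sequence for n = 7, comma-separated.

i=0: 7 = 2^2 + 2 + 1 (b=2); 2→3: 3^3 + 3 + 1 = 31; 31−1 = 30
i=1: 30 = 3^3 + 3 (b=3); 3→4: 4^4 + 4 = 260; 260−1 = 259

7, 30, 259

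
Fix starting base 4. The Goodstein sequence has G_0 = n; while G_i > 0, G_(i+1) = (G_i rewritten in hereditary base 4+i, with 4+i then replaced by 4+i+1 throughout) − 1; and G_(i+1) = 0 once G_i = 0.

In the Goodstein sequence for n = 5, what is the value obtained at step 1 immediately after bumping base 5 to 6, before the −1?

6

i=0: 5 = 4 + 1 (b=4); 4→5: 5 + 1 = 6; 6−1 = 5
i=1: 5 = 5 (b=5); 5→6: 6 = 6; 6−1 = 5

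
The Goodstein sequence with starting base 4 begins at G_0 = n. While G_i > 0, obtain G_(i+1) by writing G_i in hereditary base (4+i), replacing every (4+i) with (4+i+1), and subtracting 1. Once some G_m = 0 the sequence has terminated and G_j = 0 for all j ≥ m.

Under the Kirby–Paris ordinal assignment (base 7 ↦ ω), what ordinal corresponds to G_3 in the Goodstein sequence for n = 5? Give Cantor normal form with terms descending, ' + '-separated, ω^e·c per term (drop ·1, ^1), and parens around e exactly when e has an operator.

4

step 0: 5 = 4 + 1; sub 5 for 4: 5 + 1; = 6; G_1 = 6−1 = 5
step 1: 5 = 5; sub 6 for 5: 6; = 6; G_2 = 6−1 = 5
step 2: 5 = 5; sub 7 for 6: 5; = 5; G_3 = 5−1 = 4
step 3: 4 = 4; sub 8 for 7: 4; = 4; G_4 = 4−1 = 3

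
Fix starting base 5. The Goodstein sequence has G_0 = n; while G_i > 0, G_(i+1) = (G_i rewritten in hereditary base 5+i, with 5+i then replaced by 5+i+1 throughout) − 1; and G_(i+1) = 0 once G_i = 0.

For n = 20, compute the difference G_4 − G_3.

G_0=20  [base 5] 4·5  →[5↦6]→  4·6 = 24  −1 ⇒ G_1=23
G_1=23  [base 6] 3·6 + 5  →[6↦7]→  3·7 + 5 = 26  −1 ⇒ G_2=25
G_2=25  [base 7] 3·7 + 4  →[7↦8]→  3·8 + 4 = 28  −1 ⇒ G_3=27
G_3=27  [base 8] 3·8 + 3  →[8↦9]→  3·9 + 3 = 30  −1 ⇒ G_4=29

2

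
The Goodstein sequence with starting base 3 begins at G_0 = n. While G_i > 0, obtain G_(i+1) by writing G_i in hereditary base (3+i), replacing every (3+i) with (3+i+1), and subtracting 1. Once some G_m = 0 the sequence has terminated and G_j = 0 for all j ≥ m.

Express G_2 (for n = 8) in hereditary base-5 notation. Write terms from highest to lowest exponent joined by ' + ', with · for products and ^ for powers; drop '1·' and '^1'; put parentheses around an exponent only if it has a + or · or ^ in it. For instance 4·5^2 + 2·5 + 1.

2·5

base 3: 8 = 2·3 + 2; at 4: 2·4 + 2 = 10; next = 9
base 4: 9 = 2·4 + 1; at 5: 2·5 + 1 = 11; next = 10
base 5: 10 = 2·5; at 6: 2·6 = 12; next = 11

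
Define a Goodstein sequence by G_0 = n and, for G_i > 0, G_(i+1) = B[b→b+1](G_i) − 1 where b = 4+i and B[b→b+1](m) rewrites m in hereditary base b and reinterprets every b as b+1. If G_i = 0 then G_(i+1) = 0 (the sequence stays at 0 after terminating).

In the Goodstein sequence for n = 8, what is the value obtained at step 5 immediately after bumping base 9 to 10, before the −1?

10

G_0 = 8. HB_4(8) = 2·4. Bump = 10. G_1 = 9.
G_1 = 9. HB_5(9) = 5 + 4. Bump = 10. G_2 = 9.
G_2 = 9. HB_6(9) = 6 + 3. Bump = 10. G_3 = 9.
G_3 = 9. HB_7(9) = 7 + 2. Bump = 10. G_4 = 9.
G_4 = 9. HB_8(9) = 8 + 1. Bump = 10. G_5 = 9.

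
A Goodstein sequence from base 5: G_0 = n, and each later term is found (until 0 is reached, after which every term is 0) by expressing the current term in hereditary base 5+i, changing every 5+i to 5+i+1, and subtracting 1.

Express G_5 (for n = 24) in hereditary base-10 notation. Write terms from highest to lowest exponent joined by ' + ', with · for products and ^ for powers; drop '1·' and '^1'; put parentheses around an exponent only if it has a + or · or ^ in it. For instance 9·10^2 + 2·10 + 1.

[0] 24 ≡ 4·5 + 4 (base 5). Lift 6: 28. −1: 27.
[1] 27 ≡ 4·6 + 3 (base 6). Lift 7: 31. −1: 30.
[2] 30 ≡ 4·7 + 2 (base 7). Lift 8: 34. −1: 33.
[3] 33 ≡ 4·8 + 1 (base 8). Lift 9: 37. −1: 36.
[4] 36 ≡ 4·9 (base 9). Lift 10: 40. −1: 39.

3·10 + 9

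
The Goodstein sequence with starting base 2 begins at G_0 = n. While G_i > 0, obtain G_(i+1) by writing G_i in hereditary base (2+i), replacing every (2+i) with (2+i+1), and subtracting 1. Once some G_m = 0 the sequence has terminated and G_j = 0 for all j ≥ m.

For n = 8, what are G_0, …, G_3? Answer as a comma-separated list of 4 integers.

8, 80, 553, 6310

[0] 8 ≡ 2^(2 + 1) (base 2). Lift 3: 81. −1: 80.
[1] 80 ≡ 2·3^3 + 2·3^2 + 2·3 + 2 (base 3). Lift 4: 554. −1: 553.
[2] 553 ≡ 2·4^4 + 2·4^2 + 2·4 + 1 (base 4). Lift 5: 6311. −1: 6310.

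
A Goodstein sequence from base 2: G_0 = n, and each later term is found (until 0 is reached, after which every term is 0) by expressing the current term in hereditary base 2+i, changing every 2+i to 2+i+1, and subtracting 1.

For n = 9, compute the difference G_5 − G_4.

2331083

base 2: 9 = 2^(2 + 1) + 1; at 3: 3^(3 + 1) + 1 = 82; next = 81
base 3: 81 = 3^(3 + 1); at 4: 4^(4 + 1) = 1024; next = 1023
base 4: 1023 = 3·4^4 + 3·4^3 + 3·4^2 + 3·4 + 3; at 5: 3·5^5 + 3·5^3 + 3·5^2 + 3·5 + 3 = 9843; next = 9842
base 5: 9842 = 3·5^5 + 3·5^3 + 3·5^2 + 3·5 + 2; at 6: 3·6^6 + 3·6^3 + 3·6^2 + 3·6 + 2 = 140744; next = 140743
base 6: 140743 = 3·6^6 + 3·6^3 + 3·6^2 + 3·6 + 1; at 7: 3·7^7 + 3·7^3 + 3·7^2 + 3·7 + 1 = 2471827; next = 2471826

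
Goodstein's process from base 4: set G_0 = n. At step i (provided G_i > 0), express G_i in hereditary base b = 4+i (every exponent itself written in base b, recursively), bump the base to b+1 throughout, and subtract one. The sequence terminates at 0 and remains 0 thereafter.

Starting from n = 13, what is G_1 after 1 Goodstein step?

i=0: 13 = 3·4 + 1 (b=4); 4→5: 3·5 + 1 = 16; 16−1 = 15
i=1: 15 = 3·5 (b=5); 5→6: 3·6 = 18; 18−1 = 17

15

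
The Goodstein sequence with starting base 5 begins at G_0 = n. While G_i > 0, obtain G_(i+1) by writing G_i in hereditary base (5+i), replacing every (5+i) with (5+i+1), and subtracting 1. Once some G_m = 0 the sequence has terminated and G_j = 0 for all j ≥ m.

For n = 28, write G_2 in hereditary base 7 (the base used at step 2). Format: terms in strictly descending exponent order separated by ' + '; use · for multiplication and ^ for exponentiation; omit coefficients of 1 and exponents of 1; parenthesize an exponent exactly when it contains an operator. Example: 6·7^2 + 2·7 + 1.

7^2 + 1

step 0: 28 = 5^2 + 3; sub 6 for 5: 6^2 + 3; = 39; G_1 = 39−1 = 38
step 1: 38 = 6^2 + 2; sub 7 for 6: 7^2 + 2; = 51; G_2 = 51−1 = 50
step 2: 50 = 7^2 + 1; sub 8 for 7: 8^2 + 1; = 65; G_3 = 65−1 = 64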